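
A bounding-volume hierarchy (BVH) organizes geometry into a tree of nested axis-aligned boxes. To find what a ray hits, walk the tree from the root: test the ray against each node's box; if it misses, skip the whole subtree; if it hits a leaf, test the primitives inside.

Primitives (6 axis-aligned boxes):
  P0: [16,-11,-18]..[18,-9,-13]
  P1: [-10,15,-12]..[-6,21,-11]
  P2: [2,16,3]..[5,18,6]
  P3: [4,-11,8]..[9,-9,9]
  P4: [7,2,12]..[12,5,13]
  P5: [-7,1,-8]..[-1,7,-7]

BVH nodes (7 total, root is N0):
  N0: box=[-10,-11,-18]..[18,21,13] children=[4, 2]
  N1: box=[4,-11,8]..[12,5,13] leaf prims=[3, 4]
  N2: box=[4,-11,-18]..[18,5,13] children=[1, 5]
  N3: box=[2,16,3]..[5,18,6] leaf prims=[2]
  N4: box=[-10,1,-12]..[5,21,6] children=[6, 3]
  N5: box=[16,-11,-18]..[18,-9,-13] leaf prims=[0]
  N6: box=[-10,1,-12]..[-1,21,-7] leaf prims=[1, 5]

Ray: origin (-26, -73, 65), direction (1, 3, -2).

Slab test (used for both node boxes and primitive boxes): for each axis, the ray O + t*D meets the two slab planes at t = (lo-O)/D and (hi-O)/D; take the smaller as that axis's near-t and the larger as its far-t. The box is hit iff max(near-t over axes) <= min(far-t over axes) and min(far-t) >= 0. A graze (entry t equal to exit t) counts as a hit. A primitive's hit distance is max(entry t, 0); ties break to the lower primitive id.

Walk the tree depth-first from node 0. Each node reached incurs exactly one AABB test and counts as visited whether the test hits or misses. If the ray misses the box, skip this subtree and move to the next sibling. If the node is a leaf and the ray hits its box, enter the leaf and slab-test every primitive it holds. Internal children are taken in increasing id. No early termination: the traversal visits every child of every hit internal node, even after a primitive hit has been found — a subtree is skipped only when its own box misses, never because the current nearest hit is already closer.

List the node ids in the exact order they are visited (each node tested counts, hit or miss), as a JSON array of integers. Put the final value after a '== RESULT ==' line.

Traverse from the root:
N0 x:[16,44] y:[62/3,94/3] z:[26,83/2] -> hit [26,94/3], descend [2, 4]
  N2 x:[30,44] y:[62/3,26] z:[26,83/2] -> miss, prune
  N4 x:[16,31] y:[74/3,94/3] z:[59/2,77/2] -> hit [59/2,31], descend [3, 6]
    N3 x:[28,31] y:[89/3,91/3] z:[59/2,31] -> hit [89/3,91/3] leaf, test {P2@t=89/3}
    N6 x:[16,25] y:[74/3,94/3] z:[36,77/2] -> miss, prune

order=[0, 2, 4, 3, 6]  |boxes|=5  |leaves|=1  hit=P2

== RESULT ==
[0, 2, 4, 3, 6]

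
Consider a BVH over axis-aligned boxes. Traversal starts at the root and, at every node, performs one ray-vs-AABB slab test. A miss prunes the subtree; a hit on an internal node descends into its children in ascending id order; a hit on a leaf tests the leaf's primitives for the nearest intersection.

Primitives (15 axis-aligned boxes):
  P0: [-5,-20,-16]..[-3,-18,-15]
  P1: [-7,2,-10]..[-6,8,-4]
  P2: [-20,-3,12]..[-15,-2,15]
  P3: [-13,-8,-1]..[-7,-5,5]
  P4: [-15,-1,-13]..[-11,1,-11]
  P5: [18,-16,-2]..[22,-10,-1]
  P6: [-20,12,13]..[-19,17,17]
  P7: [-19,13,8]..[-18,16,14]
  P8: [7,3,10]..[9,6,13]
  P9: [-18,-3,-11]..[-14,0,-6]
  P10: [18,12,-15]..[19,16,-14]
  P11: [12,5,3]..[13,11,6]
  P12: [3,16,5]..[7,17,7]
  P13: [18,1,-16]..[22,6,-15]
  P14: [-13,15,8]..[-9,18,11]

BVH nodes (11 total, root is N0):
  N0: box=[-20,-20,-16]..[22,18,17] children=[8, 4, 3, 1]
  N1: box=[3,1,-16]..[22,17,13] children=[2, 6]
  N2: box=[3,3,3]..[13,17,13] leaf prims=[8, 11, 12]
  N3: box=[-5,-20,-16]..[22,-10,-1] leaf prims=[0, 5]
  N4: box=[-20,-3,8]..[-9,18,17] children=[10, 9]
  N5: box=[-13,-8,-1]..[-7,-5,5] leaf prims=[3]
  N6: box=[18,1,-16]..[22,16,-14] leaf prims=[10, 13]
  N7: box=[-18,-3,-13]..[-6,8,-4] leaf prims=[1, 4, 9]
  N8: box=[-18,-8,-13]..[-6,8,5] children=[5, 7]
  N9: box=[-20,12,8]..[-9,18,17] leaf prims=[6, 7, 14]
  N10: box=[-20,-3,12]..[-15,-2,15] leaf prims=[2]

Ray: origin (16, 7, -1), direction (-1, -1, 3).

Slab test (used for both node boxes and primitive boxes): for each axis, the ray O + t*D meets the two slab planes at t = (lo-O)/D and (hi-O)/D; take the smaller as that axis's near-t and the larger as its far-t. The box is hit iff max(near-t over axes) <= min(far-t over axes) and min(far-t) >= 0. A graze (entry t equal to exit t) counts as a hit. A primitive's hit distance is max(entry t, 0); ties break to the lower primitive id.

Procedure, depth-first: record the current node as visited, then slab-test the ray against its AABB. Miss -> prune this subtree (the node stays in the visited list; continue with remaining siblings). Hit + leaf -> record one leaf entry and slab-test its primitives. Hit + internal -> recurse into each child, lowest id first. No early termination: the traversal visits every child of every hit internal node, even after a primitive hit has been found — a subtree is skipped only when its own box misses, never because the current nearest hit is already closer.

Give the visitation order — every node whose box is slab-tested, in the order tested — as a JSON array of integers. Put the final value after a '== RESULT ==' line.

Traverse from the root:
N0 x:[-6,36] y:[-11,27] z:[-5,6] -> hit [-5,6], descend [1, 3, 4, 8]
  N1 x:[-6,13] y:[-10,6] z:[-5,14/3] -> hit [-5,14/3], descend [2, 6]
    N2 x:[3,13] y:[-10,4] z:[4/3,14/3] -> hit [3,4] leaf, test {P8(miss), P11(miss), P12(miss)}
    N6 x:[-6,-2] y:[-9,6] z:[-5,-13/3] -> miss, prune
  N3 x:[-6,21] y:[17,27] z:[-5,0] -> miss, prune
  N4 x:[25,36] y:[-11,10] z:[3,6] -> miss, prune
  N8 x:[22,34] y:[-1,15] z:[-4,2] -> miss, prune

order=[0, 1, 2, 6, 3, 4, 8]  |boxes|=7  |leaves|=1  hit=miss

== RESULT ==
[0, 1, 2, 6, 3, 4, 8]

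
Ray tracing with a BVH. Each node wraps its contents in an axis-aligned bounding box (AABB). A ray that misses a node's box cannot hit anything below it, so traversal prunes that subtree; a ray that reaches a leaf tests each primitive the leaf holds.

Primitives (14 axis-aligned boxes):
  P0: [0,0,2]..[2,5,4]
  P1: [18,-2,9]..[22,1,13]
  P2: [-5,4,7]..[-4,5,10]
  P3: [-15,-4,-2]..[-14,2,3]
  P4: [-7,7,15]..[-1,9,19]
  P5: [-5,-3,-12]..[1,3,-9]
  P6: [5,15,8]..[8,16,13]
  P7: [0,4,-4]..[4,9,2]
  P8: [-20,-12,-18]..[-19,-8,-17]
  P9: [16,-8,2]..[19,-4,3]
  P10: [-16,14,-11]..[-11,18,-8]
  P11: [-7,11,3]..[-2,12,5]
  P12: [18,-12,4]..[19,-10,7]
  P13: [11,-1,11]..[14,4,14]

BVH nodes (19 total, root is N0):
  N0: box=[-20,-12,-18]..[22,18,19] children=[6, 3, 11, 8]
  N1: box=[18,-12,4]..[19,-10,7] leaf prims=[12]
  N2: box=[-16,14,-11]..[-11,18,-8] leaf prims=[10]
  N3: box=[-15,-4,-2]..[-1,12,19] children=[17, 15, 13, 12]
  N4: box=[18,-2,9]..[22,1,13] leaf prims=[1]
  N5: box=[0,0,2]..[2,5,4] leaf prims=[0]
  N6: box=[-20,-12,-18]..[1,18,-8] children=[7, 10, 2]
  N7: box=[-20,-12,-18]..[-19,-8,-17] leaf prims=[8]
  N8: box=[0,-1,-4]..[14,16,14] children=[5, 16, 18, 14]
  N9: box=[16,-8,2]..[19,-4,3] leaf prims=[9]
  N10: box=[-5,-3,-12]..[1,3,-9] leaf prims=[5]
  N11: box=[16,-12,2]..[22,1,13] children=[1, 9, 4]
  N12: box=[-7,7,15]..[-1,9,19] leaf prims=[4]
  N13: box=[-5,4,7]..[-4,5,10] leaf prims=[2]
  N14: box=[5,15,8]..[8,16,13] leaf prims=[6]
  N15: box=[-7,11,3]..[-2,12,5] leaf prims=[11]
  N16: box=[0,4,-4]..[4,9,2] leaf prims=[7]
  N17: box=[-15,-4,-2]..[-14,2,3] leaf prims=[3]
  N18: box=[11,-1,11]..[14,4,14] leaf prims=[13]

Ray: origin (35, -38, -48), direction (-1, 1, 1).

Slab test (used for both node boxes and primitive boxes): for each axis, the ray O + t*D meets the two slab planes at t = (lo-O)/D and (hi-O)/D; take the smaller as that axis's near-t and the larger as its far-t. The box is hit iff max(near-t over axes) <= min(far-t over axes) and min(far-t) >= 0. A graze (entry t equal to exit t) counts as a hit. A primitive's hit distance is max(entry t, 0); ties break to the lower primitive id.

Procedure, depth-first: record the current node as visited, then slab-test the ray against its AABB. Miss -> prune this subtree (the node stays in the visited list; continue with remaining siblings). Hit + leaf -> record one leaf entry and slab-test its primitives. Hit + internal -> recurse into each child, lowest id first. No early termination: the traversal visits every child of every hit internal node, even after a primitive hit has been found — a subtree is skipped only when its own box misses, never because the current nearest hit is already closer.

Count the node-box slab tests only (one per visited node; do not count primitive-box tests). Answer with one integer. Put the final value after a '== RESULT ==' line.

Walk:
N0 x:[13,55] y:[26,56] z:[30,67] -> hit [30,55], descend [3, 6, 8, 11]
  N3 x:[36,50] y:[34,50] z:[46,67] -> hit [46,50], descend [12, 13, 15, 17]
    N12 x:[36,42] y:[45,47] z:[63,67] -> miss, prune
    N13 x:[39,40] y:[42,43] z:[55,58] -> miss, prune
    N15 x:[37,42] y:[49,50] z:[51,53] -> miss, prune
    N17 x:[49,50] y:[34,40] z:[46,51] -> miss, prune
  N6 x:[34,55] y:[26,56] z:[30,40] -> hit [34,40], descend [2, 7, 10]
    N2 x:[46,51] y:[52,56] z:[37,40] -> miss, prune
    N7 x:[54,55] y:[26,30] z:[30,31] -> miss, prune
    N10 x:[34,40] y:[35,41] z:[36,39] -> hit [36,39] leaf, test {P5@t=36}
  N8 x:[21,35] y:[37,54] z:[44,62] -> miss, prune
  N11 x:[13,19] y:[26,39] z:[50,61] -> miss, prune

order=[0, 3, 12, 13, 15, 17, 6, 2, 7, 10, 8, 11]  |boxes|=12  |leaves|=1  hit=P5

== RESULT ==
12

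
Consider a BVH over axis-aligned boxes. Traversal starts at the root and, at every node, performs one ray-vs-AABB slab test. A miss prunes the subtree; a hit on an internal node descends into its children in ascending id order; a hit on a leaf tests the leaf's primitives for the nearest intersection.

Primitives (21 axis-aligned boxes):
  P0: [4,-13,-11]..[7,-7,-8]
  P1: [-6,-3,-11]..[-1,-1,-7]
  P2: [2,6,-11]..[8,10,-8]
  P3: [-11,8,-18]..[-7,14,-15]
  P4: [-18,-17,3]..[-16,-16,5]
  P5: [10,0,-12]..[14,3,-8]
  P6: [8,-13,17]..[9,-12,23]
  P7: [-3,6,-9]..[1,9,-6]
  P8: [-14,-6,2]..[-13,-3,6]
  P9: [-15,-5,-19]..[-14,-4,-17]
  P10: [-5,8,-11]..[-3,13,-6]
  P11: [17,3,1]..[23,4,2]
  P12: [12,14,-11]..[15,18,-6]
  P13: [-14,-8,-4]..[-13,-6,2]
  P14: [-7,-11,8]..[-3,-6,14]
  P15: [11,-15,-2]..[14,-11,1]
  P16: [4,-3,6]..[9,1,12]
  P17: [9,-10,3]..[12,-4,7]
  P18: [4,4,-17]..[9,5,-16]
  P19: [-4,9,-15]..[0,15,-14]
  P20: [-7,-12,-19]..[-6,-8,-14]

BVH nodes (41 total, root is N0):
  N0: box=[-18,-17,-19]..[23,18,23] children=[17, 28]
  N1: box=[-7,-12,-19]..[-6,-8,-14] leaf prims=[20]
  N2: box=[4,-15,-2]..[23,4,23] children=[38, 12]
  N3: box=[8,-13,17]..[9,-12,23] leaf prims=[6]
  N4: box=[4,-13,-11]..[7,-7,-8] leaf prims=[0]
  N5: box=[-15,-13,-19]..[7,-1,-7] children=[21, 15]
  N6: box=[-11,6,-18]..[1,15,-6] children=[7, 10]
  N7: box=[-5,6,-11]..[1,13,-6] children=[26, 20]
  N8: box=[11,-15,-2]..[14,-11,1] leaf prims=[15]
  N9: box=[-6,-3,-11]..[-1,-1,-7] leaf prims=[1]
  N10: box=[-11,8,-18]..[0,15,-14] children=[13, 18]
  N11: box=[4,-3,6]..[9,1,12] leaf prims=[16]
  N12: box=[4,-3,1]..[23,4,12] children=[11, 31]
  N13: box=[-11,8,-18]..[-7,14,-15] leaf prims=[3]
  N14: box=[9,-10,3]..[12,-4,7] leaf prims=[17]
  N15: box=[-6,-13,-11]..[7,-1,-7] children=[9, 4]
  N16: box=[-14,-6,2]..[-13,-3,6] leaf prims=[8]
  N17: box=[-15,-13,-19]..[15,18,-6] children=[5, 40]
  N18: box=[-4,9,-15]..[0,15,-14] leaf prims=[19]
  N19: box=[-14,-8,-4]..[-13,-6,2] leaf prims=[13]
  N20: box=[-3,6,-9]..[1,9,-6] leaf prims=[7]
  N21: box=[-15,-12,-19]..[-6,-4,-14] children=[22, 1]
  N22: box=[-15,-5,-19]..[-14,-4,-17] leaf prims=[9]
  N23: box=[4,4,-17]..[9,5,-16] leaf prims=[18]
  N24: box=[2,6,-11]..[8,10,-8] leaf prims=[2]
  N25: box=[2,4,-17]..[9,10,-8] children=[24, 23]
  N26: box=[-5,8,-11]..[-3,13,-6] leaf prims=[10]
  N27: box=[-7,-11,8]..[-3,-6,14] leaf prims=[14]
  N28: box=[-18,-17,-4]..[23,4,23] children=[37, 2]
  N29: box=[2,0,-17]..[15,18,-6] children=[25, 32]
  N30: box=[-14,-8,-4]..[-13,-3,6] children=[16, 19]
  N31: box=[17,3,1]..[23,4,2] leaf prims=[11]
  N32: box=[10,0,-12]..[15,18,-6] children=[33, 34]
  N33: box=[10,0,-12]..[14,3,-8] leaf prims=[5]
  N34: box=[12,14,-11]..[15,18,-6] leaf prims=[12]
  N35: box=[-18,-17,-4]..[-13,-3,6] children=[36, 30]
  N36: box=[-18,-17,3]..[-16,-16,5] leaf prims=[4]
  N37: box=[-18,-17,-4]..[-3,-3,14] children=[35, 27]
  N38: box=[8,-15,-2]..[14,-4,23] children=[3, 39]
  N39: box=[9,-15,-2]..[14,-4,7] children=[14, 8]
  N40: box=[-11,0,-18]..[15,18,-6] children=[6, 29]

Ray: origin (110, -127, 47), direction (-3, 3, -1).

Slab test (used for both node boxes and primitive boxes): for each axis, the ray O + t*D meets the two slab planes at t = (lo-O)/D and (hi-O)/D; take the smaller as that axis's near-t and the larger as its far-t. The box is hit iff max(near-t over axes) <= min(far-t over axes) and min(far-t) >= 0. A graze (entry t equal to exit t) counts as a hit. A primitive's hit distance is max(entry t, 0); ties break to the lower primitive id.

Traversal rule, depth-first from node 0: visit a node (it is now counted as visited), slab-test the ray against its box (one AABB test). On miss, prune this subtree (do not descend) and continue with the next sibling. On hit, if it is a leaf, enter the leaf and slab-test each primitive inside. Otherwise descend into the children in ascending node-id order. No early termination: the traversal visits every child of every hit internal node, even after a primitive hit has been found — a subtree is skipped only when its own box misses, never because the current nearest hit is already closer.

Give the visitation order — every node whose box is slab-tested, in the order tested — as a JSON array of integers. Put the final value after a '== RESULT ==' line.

Walk:
N0 x:[29,128/3] y:[110/3,145/3] z:[24,66] -> hit [110/3,128/3], descend [17, 28]
  N17 x:[95/3,125/3] y:[38,145/3] z:[53,66] -> miss, prune
  N28 x:[29,128/3] y:[110/3,131/3] z:[24,51] -> hit [110/3,128/3], descend [2, 37]
    N2 x:[29,106/3] y:[112/3,131/3] z:[24,49] -> miss, prune
    N37 x:[113/3,128/3] y:[110/3,124/3] z:[33,51] -> hit [113/3,124/3], descend [27, 35]
      N27 x:[113/3,39] y:[116/3,121/3] z:[33,39] -> hit [116/3,39] leaf, test {P14@t=116/3}
      N35 x:[41,128/3] y:[110/3,124/3] z:[41,51] -> hit [41,124/3], descend [30, 36]
        N30 x:[41,124/3] y:[119/3,124/3] z:[41,51] -> hit [41,124/3], descend [16, 19]
          N16 x:[41,124/3] y:[121/3,124/3] z:[41,45] -> hit [41,124/3] leaf, test {P8@t=41}
          N19 x:[41,124/3] y:[119/3,121/3] z:[45,51] -> miss, prune
        N36 x:[42,128/3] y:[110/3,37] z:[42,44] -> miss, prune

Summary -> nodes [0, 17, 28, 2, 37, 27, 35, 30, 16, 19, 36]; box-tests=11; leaf-entries=2; first=P14

== RESULT ==
[0, 17, 28, 2, 37, 27, 35, 30, 16, 19, 36]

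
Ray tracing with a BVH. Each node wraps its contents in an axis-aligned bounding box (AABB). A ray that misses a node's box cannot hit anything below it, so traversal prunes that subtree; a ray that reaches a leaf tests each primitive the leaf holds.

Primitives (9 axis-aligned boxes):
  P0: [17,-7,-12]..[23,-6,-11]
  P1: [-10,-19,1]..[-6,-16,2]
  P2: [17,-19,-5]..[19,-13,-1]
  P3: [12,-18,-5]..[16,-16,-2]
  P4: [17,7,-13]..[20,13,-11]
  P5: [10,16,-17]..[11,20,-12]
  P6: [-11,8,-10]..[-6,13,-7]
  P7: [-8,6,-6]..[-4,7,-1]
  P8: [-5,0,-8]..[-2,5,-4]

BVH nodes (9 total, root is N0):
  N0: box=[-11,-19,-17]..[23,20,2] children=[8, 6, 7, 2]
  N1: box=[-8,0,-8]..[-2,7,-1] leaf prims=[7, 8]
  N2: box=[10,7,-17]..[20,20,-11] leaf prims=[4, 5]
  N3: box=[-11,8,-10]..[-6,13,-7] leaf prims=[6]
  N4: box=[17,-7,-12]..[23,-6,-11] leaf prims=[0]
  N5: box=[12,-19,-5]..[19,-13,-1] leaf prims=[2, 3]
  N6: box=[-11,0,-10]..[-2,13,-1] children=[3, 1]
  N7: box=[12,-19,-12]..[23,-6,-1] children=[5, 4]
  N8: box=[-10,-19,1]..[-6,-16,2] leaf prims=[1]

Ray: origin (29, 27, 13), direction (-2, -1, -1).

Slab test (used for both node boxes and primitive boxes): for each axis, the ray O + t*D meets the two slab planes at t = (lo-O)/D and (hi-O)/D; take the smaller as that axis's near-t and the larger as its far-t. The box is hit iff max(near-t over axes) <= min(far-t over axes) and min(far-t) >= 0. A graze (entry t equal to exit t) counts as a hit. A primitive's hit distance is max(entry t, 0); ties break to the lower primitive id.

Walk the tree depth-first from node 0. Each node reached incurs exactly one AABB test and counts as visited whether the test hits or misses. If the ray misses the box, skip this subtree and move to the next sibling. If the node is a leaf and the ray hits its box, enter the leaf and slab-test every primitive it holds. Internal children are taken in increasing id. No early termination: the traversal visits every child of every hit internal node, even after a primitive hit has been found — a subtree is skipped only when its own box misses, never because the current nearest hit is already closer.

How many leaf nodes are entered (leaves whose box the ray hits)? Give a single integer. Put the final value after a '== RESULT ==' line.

Traverse from the root:
N0 x:[3,20] y:[7,46] z:[11,30] -> hit [11,20], descend [2, 6, 7, 8]
  N2 x:[9/2,19/2] y:[7,20] z:[24,30] -> miss, prune
  N6 x:[31/2,20] y:[14,27] z:[14,23] -> hit [31/2,20], descend [1, 3]
    N1 x:[31/2,37/2] y:[20,27] z:[14,21] -> miss, prune
    N3 x:[35/2,20] y:[14,19] z:[20,23] -> miss, prune
  N7 x:[3,17/2] y:[33,46] z:[14,25] -> miss, prune
  N8 x:[35/2,39/2] y:[43,46] z:[11,12] -> miss, prune

Visited [0, 2, 6, 1, 3, 7, 8]. Tests: 7 box, 0 leaf. Nearest: miss.

== RESULT ==
0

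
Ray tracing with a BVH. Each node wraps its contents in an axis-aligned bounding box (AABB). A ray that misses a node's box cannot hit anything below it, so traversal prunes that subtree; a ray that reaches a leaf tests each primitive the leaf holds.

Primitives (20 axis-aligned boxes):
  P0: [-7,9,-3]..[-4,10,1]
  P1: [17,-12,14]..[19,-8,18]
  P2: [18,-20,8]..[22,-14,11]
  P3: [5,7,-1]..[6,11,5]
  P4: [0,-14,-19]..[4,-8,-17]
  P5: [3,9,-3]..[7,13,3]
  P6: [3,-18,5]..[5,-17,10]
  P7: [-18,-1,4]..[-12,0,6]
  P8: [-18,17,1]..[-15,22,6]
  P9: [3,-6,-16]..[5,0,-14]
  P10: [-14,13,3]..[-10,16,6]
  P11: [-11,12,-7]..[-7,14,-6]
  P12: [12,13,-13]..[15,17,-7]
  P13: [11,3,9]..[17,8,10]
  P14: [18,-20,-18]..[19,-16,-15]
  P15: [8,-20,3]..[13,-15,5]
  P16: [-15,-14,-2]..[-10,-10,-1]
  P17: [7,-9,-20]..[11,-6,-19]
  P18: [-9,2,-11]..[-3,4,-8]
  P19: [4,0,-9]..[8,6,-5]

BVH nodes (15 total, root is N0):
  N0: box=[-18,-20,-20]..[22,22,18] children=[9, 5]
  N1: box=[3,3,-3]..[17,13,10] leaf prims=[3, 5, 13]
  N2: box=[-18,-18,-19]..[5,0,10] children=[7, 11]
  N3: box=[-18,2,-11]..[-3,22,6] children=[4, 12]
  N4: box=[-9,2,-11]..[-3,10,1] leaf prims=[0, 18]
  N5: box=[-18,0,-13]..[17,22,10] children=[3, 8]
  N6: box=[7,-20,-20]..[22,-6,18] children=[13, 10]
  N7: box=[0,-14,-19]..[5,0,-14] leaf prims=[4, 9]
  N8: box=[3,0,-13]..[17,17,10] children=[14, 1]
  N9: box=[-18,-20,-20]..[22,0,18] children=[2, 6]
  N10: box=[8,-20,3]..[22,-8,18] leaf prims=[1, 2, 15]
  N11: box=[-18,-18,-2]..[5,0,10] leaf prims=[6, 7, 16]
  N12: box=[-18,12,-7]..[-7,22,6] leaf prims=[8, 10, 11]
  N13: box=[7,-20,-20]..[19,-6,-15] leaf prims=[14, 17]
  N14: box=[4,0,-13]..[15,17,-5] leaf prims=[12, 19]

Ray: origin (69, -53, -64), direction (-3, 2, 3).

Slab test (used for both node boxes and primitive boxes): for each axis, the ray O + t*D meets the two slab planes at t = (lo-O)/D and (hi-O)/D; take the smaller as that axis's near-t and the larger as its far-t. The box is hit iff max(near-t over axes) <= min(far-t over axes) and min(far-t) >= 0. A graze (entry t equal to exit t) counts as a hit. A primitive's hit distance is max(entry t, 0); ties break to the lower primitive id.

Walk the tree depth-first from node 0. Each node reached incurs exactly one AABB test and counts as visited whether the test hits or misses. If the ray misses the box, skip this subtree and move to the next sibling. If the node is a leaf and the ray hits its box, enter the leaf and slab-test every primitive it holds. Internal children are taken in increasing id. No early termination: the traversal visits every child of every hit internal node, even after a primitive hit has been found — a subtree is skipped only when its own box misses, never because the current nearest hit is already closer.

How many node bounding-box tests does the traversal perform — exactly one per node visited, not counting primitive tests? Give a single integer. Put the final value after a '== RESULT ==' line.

Trace the traversal:
N0 x:[47/3,29] y:[33/2,75/2] z:[44/3,82/3] -> hit [33/2,82/3], descend [5, 9]
  N5 x:[52/3,29] y:[53/2,75/2] z:[17,74/3] -> miss, prune
  N9 x:[47/3,29] y:[33/2,53/2] z:[44/3,82/3] -> hit [33/2,53/2], descend [2, 6]
    N2 x:[64/3,29] y:[35/2,53/2] z:[15,74/3] -> hit [64/3,74/3], descend [7, 11]
      N7 x:[64/3,23] y:[39/2,53/2] z:[15,50/3] -> miss, prune
      N11 x:[64/3,29] y:[35/2,53/2] z:[62/3,74/3] -> hit [64/3,74/3] leaf, test {P6(miss), P7(miss), P16(miss)}
    N6 x:[47/3,62/3] y:[33/2,47/2] z:[44/3,82/3] -> hit [33/2,62/3], descend [10, 13]
      N10 x:[47/3,61/3] y:[33/2,45/2] z:[67/3,82/3] -> miss, prune
      N13 x:[50/3,62/3] y:[33/2,47/2] z:[44/3,49/3] -> miss, prune

9 AABB tests over nodes [0, 5, 9, 2, 7, 11, 6, 10, 13]; 1 leaf entered; closest miss.

== RESULT ==
9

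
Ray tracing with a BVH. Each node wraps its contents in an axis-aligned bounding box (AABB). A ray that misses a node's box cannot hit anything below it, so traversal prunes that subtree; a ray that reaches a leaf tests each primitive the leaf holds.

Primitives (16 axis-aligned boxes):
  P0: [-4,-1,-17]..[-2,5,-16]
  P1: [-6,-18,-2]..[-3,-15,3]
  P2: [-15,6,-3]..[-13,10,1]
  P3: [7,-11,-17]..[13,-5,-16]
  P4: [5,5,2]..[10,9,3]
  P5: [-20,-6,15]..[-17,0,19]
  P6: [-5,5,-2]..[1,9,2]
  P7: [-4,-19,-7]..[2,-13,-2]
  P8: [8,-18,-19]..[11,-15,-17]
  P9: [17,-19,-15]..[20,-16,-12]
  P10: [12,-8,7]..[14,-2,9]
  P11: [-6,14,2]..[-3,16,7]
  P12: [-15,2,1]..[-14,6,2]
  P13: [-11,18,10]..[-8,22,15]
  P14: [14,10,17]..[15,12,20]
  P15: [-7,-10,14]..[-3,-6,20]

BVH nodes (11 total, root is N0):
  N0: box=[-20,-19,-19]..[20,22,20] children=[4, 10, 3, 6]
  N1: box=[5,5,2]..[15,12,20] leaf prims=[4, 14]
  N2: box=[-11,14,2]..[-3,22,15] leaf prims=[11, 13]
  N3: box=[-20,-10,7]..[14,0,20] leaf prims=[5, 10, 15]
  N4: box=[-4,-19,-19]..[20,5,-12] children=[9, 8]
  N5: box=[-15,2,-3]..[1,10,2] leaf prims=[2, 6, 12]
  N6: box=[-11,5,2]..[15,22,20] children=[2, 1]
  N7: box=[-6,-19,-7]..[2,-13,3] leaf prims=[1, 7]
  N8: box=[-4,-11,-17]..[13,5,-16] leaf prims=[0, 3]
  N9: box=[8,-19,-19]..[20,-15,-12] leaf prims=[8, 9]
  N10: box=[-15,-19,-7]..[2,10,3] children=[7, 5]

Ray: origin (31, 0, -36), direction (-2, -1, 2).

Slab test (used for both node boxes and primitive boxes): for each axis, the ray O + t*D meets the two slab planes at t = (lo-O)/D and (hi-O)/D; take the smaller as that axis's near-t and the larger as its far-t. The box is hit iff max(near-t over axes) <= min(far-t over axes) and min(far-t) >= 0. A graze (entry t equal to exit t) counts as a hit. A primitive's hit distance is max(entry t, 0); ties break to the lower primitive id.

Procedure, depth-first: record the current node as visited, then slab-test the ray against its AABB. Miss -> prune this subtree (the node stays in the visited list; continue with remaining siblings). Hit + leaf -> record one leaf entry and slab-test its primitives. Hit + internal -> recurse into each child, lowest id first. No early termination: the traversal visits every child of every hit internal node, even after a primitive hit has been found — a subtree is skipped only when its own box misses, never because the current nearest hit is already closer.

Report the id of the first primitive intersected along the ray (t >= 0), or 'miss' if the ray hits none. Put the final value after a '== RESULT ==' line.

Traverse from the root:
N0 x:[11/2,51/2] y:[-22,19] z:[17/2,28] -> hit [17/2,19], descend [3, 4, 6, 10]
  N3 x:[17/2,51/2] y:[0,10] z:[43/2,28] -> miss, prune
  N4 x:[11/2,35/2] y:[-5,19] z:[17/2,12] -> hit [17/2,12], descend [8, 9]
    N8 x:[9,35/2] y:[-5,11] z:[19/2,10] -> hit [19/2,10] leaf, test {P0(miss), P3@t=19/2}
    N9 x:[11/2,23/2] y:[15,19] z:[17/2,12] -> miss, prune
  N6 x:[8,21] y:[-22,-5] z:[19,28] -> miss, prune
  N10 x:[29/2,23] y:[-10,19] z:[29/2,39/2] -> hit [29/2,19], descend [5, 7]
    N5 x:[15,23] y:[-10,-2] z:[33/2,19] -> miss, prune
    N7 x:[29/2,37/2] y:[13,19] z:[29/2,39/2] -> hit [29/2,37/2] leaf, test {P1@t=17, P7@t=29/2}

9 AABB tests over nodes [0, 3, 4, 8, 9, 6, 10, 5, 7]; 2 leaves entered; closest P3.

== RESULT ==
3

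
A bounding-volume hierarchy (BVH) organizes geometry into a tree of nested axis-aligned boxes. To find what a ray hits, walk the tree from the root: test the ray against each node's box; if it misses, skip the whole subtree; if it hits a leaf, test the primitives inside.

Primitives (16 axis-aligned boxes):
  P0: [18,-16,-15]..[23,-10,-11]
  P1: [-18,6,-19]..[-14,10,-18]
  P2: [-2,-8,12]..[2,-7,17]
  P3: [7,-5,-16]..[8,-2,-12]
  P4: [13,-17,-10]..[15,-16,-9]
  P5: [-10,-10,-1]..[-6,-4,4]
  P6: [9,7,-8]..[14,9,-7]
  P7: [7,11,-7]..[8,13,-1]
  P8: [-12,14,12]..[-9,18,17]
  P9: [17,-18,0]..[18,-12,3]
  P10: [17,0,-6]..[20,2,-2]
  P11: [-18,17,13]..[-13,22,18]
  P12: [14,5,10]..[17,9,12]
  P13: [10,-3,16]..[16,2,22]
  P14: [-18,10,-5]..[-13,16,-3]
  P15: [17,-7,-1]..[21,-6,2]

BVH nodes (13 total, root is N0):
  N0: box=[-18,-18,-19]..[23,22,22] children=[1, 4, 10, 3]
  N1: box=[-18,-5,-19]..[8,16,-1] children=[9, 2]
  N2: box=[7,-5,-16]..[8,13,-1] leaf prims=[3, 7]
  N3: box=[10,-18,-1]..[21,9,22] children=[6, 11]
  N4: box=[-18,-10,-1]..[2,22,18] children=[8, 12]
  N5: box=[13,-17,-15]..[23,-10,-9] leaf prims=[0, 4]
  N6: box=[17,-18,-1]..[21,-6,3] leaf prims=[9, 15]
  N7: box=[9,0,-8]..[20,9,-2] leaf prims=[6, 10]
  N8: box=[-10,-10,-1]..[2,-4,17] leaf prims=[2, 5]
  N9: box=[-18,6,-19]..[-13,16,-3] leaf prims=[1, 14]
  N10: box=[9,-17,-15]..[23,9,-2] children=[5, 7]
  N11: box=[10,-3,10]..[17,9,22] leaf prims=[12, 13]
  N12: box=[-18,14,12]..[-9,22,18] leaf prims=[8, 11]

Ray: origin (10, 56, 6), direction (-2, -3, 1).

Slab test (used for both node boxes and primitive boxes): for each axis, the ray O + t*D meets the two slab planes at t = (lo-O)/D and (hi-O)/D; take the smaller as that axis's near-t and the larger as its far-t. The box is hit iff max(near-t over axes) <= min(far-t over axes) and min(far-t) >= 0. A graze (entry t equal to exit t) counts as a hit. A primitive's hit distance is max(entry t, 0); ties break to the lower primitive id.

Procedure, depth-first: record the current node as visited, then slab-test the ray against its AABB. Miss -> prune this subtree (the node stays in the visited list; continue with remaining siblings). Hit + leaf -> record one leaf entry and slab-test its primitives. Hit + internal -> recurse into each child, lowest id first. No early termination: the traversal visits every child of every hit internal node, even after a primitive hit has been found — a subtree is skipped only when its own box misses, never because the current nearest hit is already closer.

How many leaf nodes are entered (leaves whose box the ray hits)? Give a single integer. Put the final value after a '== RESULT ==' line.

Walk:
N0 x:[-13/2,14] y:[34/3,74/3] z:[-25,16] -> hit [34/3,14], descend [1, 3, 4, 10]
  N1 x:[1,14] y:[40/3,61/3] z:[-25,-7] -> miss, prune
  N3 x:[-11/2,0] y:[47/3,74/3] z:[-7,16] -> miss, prune
  N4 x:[4,14] y:[34/3,22] z:[-7,12] -> hit [34/3,12], descend [8, 12]
    N8 x:[4,10] y:[20,22] z:[-7,11] -> miss, prune
    N12 x:[19/2,14] y:[34/3,14] z:[6,12] -> hit [34/3,12] leaf, test {P8(miss), P11@t=23/2}
  N10 x:[-13/2,1/2] y:[47/3,73/3] z:[-21,-8] -> miss, prune

Visited [0, 1, 3, 4, 8, 12, 10]. Tests: 7 box, 1 leaf. Nearest: P11.

== RESULT ==
1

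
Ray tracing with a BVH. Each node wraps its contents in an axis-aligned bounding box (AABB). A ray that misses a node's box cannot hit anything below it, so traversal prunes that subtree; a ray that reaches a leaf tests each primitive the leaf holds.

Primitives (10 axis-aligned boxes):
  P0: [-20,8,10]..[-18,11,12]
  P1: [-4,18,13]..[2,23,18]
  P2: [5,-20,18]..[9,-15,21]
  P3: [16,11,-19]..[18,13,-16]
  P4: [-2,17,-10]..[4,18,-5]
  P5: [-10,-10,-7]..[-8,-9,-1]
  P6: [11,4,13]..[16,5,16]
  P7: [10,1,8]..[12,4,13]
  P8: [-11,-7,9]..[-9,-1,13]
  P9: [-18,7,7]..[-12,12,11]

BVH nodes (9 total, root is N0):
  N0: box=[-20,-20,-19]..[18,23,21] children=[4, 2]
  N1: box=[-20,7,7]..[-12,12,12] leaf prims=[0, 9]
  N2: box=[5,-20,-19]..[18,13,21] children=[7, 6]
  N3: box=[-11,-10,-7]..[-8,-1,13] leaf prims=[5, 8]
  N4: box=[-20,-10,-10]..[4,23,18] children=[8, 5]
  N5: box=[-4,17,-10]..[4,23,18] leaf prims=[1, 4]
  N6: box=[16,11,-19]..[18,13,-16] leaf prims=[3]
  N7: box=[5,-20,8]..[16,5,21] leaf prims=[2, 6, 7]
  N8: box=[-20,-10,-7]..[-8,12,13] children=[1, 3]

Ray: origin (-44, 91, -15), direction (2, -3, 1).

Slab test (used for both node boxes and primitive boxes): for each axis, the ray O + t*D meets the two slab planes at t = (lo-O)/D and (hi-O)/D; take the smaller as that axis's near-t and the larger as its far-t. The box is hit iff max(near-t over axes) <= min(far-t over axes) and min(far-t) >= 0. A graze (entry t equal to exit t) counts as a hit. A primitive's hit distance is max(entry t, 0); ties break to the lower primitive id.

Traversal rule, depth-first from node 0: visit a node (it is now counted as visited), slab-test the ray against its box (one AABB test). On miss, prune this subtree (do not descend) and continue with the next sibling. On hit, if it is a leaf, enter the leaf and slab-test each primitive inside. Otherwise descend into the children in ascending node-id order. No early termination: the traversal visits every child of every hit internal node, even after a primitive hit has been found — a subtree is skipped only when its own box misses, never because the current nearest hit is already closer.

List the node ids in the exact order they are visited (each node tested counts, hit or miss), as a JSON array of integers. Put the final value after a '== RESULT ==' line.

Walk:
N0 x:[12,31] y:[68/3,37] z:[-4,36] -> hit [68/3,31], descend [2, 4]
  N2 x:[49/2,31] y:[26,37] z:[-4,36] -> hit [26,31], descend [6, 7]
    N6 x:[30,31] y:[26,80/3] z:[-4,-1] -> miss, prune
    N7 x:[49/2,30] y:[86/3,37] z:[23,36] -> hit [86/3,30] leaf, test {P2(miss), P6@t=86/3, P7(miss)}
  N4 x:[12,24] y:[68/3,101/3] z:[5,33] -> hit [68/3,24], descend [5, 8]
    N5 x:[20,24] y:[68/3,74/3] z:[5,33] -> hit [68/3,24] leaf, test {P1(miss), P4(miss)}
    N8 x:[12,18] y:[79/3,101/3] z:[8,28] -> miss, prune

Summary -> nodes [0, 2, 6, 7, 4, 5, 8]; box-tests=7; leaf-entries=2; first=P6

== RESULT ==
[0, 2, 6, 7, 4, 5, 8]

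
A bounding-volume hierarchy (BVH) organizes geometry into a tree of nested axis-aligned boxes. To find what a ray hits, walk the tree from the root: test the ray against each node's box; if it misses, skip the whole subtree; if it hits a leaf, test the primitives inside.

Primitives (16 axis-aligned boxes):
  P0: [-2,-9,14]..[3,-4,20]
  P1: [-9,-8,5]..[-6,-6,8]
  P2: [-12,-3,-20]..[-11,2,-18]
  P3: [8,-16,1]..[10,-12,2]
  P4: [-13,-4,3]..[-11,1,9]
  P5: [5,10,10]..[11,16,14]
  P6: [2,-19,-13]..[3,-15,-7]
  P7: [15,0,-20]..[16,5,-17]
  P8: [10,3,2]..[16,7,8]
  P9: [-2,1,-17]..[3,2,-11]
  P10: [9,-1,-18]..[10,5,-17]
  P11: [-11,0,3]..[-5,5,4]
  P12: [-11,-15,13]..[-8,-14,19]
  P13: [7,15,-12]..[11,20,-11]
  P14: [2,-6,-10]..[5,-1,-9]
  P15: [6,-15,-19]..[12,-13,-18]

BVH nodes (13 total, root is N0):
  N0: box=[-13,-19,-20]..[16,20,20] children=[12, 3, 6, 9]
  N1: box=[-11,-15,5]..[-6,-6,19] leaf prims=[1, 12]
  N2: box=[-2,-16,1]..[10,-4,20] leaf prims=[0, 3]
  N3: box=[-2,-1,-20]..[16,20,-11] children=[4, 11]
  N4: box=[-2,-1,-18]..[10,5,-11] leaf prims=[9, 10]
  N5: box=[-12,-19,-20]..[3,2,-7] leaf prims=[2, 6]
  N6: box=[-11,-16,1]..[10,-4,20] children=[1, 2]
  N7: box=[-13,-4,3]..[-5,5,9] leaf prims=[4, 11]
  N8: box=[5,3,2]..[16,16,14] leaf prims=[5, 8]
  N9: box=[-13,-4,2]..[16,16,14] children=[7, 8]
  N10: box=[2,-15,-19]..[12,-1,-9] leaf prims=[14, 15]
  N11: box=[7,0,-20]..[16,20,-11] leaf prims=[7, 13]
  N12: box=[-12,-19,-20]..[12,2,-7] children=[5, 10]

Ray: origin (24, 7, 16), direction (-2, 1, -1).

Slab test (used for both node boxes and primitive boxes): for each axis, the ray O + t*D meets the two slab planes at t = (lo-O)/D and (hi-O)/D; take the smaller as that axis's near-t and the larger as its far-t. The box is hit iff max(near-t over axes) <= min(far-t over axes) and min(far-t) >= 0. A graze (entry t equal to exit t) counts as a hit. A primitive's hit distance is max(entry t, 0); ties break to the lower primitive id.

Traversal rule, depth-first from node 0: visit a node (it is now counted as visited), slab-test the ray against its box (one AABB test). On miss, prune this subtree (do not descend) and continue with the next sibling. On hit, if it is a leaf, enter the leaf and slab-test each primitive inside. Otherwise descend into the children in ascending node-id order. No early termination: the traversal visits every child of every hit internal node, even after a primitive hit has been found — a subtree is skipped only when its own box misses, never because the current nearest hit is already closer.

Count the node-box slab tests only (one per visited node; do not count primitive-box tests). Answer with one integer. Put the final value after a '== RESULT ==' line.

Traverse from the root:
N0 x:[4,37/2] y:[-26,13] z:[-4,36] -> hit [4,13], descend [3, 6, 9, 12]
  N3 x:[4,13] y:[-8,13] z:[27,36] -> miss, prune
  N6 x:[7,35/2] y:[-23,-11] z:[-4,15] -> miss, prune
  N9 x:[4,37/2] y:[-11,9] z:[2,14] -> hit [4,9], descend [7, 8]
    N7 x:[29/2,37/2] y:[-11,-2] z:[7,13] -> miss, prune
    N8 x:[4,19/2] y:[-4,9] z:[2,14] -> hit [4,9] leaf, test {P5(miss), P8(miss)}
  N12 x:[6,18] y:[-26,-5] z:[23,36] -> miss, prune

Visited [0, 3, 6, 9, 7, 8, 12]. Tests: 7 box, 1 leaf. Nearest: miss.

== RESULT ==
7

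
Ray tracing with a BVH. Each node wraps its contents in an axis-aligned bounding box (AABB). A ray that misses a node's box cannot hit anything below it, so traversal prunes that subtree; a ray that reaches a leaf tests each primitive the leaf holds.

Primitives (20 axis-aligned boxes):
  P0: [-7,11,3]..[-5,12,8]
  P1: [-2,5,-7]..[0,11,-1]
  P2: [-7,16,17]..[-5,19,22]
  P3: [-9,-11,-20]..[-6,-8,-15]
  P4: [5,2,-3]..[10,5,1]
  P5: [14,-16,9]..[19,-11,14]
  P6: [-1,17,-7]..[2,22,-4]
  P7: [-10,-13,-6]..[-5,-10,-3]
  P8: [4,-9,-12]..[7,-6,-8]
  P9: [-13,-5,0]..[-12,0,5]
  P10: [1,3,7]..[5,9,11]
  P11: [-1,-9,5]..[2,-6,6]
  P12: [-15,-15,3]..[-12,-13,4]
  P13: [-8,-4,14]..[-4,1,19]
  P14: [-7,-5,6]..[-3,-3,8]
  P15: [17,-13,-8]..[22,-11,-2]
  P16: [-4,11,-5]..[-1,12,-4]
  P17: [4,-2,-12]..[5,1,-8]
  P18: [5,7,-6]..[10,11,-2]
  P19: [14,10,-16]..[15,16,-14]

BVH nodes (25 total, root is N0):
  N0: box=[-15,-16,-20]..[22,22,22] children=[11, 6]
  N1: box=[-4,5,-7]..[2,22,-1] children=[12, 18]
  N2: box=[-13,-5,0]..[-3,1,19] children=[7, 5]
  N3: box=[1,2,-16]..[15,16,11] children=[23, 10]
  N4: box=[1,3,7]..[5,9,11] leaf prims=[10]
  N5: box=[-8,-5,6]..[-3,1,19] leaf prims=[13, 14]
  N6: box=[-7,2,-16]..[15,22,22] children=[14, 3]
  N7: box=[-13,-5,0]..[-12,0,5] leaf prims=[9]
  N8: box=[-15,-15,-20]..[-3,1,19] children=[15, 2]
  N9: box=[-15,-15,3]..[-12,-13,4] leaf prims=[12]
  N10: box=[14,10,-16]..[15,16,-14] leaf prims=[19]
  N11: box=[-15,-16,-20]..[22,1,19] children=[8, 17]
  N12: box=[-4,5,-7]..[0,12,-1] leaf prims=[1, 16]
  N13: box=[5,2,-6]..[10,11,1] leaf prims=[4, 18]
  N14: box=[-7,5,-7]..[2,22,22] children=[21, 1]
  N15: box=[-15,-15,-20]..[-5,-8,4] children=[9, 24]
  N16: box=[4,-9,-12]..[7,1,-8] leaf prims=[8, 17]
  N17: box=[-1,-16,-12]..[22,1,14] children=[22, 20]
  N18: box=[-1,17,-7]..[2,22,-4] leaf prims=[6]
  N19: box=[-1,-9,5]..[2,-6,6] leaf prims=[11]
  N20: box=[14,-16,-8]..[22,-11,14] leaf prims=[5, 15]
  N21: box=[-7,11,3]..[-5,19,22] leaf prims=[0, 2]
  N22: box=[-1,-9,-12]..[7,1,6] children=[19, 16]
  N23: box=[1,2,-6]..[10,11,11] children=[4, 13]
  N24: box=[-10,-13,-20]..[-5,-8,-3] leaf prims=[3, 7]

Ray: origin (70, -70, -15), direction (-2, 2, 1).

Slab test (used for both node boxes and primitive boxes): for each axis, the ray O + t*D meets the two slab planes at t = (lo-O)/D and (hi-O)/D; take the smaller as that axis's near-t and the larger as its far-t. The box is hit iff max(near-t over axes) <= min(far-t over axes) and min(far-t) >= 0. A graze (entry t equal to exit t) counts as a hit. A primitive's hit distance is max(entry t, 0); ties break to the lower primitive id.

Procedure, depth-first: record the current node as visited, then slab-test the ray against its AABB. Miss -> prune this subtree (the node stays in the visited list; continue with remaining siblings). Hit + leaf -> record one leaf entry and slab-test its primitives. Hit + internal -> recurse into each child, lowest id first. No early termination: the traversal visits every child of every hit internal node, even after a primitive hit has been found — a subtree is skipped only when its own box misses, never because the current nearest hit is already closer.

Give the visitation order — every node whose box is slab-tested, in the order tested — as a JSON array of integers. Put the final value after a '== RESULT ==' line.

Traverse from the root:
N0 x:[24,85/2] y:[27,46] z:[-5,37] -> hit [27,37], descend [6, 11]
  N6 x:[55/2,77/2] y:[36,46] z:[-1,37] -> hit [36,37], descend [3, 14]
    N3 x:[55/2,69/2] y:[36,43] z:[-1,26] -> miss, prune
    N14 x:[34,77/2] y:[75/2,46] z:[8,37] -> miss, prune
  N11 x:[24,85/2] y:[27,71/2] z:[-5,34] -> hit [27,34], descend [8, 17]
    N8 x:[73/2,85/2] y:[55/2,71/2] z:[-5,34] -> miss, prune
    N17 x:[24,71/2] y:[27,71/2] z:[3,29] -> hit [27,29], descend [20, 22]
      N20 x:[24,28] y:[27,59/2] z:[7,29] -> hit [27,28] leaf, test {P5@t=27, P15(miss)}
      N22 x:[63/2,71/2] y:[61/2,71/2] z:[3,21] -> miss, prune

Summary -> nodes [0, 6, 3, 14, 11, 8, 17, 20, 22]; box-tests=9; leaf-entries=1; first=P5

== RESULT ==
[0, 6, 3, 14, 11, 8, 17, 20, 22]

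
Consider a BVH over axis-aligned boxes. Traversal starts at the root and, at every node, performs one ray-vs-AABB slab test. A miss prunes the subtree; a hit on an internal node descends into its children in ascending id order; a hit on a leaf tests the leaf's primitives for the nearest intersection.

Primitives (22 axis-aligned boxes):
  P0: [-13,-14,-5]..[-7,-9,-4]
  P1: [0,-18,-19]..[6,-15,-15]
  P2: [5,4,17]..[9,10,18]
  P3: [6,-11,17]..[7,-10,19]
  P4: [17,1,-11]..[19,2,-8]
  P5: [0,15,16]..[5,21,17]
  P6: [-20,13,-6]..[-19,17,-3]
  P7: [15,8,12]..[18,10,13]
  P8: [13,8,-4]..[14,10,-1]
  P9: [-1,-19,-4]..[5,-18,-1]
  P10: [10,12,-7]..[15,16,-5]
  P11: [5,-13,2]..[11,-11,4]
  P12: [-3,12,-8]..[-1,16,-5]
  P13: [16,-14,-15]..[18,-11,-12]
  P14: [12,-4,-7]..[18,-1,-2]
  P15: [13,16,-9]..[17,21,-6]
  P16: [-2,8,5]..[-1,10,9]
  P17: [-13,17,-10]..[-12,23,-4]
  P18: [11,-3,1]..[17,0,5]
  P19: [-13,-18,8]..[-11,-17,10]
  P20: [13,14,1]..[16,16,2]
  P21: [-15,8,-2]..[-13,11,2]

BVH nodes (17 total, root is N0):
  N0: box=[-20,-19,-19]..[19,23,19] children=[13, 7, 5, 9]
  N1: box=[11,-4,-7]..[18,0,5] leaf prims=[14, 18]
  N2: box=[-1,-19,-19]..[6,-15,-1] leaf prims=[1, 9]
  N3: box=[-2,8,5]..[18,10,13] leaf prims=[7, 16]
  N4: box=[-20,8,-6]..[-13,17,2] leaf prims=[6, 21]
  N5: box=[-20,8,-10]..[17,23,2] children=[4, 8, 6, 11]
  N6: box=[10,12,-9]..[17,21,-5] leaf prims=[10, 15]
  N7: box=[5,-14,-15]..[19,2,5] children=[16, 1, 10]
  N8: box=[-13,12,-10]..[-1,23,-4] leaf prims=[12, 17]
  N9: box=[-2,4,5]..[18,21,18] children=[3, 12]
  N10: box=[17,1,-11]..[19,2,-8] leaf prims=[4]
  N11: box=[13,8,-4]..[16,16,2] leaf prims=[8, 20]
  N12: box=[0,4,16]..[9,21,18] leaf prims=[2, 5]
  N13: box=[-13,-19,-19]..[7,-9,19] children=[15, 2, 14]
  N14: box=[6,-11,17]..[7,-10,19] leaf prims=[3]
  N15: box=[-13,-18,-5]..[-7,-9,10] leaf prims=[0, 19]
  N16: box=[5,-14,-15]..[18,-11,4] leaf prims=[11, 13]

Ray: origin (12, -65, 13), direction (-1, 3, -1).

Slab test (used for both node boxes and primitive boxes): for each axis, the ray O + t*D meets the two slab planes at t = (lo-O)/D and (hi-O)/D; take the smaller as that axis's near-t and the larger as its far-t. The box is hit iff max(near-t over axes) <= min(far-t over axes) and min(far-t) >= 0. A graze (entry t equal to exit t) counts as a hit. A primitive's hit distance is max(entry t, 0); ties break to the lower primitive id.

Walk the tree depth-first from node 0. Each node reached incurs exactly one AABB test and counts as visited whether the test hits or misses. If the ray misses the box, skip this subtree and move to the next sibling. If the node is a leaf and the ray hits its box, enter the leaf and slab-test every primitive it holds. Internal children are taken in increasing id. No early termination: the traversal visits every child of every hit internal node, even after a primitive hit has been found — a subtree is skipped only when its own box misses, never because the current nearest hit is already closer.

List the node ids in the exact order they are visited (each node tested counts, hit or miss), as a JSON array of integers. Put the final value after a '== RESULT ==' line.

Traverse from the root:
N0 x:[-7,32] y:[46/3,88/3] z:[-6,32] -> hit [46/3,88/3], descend [5, 7, 9, 13]
  N5 x:[-5,32] y:[73/3,88/3] z:[11,23] -> miss, prune
  N7 x:[-7,7] y:[17,67/3] z:[8,28] -> miss, prune
  N9 x:[-6,14] y:[23,86/3] z:[-5,8] -> miss, prune
  N13 x:[5,25] y:[46/3,56/3] z:[-6,32] -> hit [46/3,56/3], descend [2, 14, 15]
    N2 x:[6,13] y:[46/3,50/3] z:[14,32] -> miss, prune
    N14 x:[5,6] y:[18,55/3] z:[-6,-4] -> miss, prune
    N15 x:[19,25] y:[47/3,56/3] z:[3,18] -> miss, prune

Visited [0, 5, 7, 9, 13, 2, 14, 15]. Tests: 8 box, 0 leaf. Nearest: miss.

== RESULT ==
[0, 5, 7, 9, 13, 2, 14, 15]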